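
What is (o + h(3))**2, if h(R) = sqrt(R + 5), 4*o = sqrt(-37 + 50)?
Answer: 141/16 + sqrt(26) ≈ 13.912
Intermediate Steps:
o = sqrt(13)/4 (o = sqrt(-37 + 50)/4 = sqrt(13)/4 ≈ 0.90139)
h(R) = sqrt(5 + R)
(o + h(3))**2 = (sqrt(13)/4 + sqrt(5 + 3))**2 = (sqrt(13)/4 + sqrt(8))**2 = (sqrt(13)/4 + 2*sqrt(2))**2 = (2*sqrt(2) + sqrt(13)/4)**2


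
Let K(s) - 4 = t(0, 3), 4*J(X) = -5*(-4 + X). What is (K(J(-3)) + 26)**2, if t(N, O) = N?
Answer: 900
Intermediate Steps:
J(X) = 5 - 5*X/4 (J(X) = (-5*(-4 + X))/4 = (20 - 5*X)/4 = 5 - 5*X/4)
K(s) = 4 (K(s) = 4 + 0 = 4)
(K(J(-3)) + 26)**2 = (4 + 26)**2 = 30**2 = 900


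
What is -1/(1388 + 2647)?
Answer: -1/4035 ≈ -0.00024783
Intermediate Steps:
-1/(1388 + 2647) = -1/4035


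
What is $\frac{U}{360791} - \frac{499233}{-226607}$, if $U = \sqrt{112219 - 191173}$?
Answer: $\frac{499233}{226607} + \frac{i \sqrt{78954}}{360791} \approx 2.2031 + 0.00077881 i$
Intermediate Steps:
$U = i \sqrt{78954}$ ($U = \sqrt{-78954} = i \sqrt{78954} \approx 280.99 i$)
$\frac{U}{360791} - \frac{499233}{-226607} = \frac{i \sqrt{78954}}{360791} - \frac{499233}{-226607} = i \sqrt{78954} \cdot \frac{1}{360791} - - \frac{499233}{226607} = \frac{i \sqrt{78954}}{360791} + \frac{499233}{226607} = \frac{499233}{226607} + \frac{i \sqrt{78954}}{360791}$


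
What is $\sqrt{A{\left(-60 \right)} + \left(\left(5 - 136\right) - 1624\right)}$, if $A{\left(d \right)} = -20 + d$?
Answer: $i \sqrt{1835} \approx 42.837 i$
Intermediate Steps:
$\sqrt{A{\left(-60 \right)} + \left(\left(5 - 136\right) - 1624\right)} = \sqrt{\left(-20 - 60\right) + \left(\left(5 - 136\right) - 1624\right)} = \sqrt{-80 - 1755} = \sqrt{-1835} = i \sqrt{1835}$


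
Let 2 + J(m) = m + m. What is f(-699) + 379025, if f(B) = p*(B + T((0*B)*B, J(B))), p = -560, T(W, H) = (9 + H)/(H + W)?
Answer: 3849543/5 ≈ 7.6991e+5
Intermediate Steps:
J(m) = -2 + 2*m (J(m) = -2 + (m + m) = -2 + 2*m)
T(W, H) = (9 + H)/(H + W)
f(B) = -560*B - 560*(7 + 2*B)/(-2 + 2*B) (f(B) = -560*(B + (9 + (-2 + 2*B))/((-2 + 2*B) + (0*B)*B)) = -560*(B + (7 + 2*B)/((-2 + 2*B) + 0*B)) = -560*(B + (7 + 2*B)/((-2 + 2*B) + 0)) = -560*(B + (7 + 2*B)/(-2 + 2*B)) = -560*B - 560*(7 + 2*B)/(-2 + 2*B))
f(-699) + 379025 = 280*(-7 - 2*(-699)²)/(-1 - 699) + 379025 = 280*(-7 - 2*488601)/(-700) + 379025 = 280*(-1/700)*(-7 - 977202) + 379025 = 280*(-1/700)*(-977209) + 379025 = 1954418/5 + 379025 = 3849543/5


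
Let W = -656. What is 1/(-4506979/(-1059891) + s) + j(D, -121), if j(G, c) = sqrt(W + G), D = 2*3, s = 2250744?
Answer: 1059891/2385547815883 + 5*I*sqrt(26) ≈ 4.443e-7 + 25.495*I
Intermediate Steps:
D = 6
j(G, c) = sqrt(-656 + G)
1/(-4506979/(-1059891) + s) + j(D, -121) = 1/(-4506979/(-1059891) + 2250744) + sqrt(-656 + 6) = 1/(-4506979*(-1/1059891) + 2250744) + sqrt(-650) = 1/(4506979/1059891 + 2250744) + 5*I*sqrt(26) = 1/(2385547815883/1059891) + 5*I*sqrt(26) = 1059891/2385547815883 + 5*I*sqrt(26)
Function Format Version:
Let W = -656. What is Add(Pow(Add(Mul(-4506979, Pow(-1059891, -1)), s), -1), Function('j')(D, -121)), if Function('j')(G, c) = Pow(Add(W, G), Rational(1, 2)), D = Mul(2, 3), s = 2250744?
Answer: Add(Rational(1059891, 2385547815883), Mul(5, I, Pow(26, Rational(1, 2)))) ≈ Add(4.4430e-7, Mul(25.495, I))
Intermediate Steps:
D = 6
Function('j')(G, c) = Pow(Add(-656, G), Rational(1, 2))
Add(Pow(Add(Mul(-4506979, Pow(-1059891, -1)), s), -1), Function('j')(D, -121)) = Add(Pow(Add(Mul(-4506979, Pow(-1059891, -1)), 2250744), -1), Pow(Add(-656, 6), Rational(1, 2))) = Add(Pow(Add(Mul(-4506979, Rational(-1, 1059891)), 2250744), -1), Pow(-650, Rational(1, 2))) = Add(Pow(Add(Rational(4506979, 1059891), 2250744), -1), Mul(5, I, Pow(26, Rational(1, 2)))) = Add(Pow(Rational(2385547815883, 1059891), -1), Mul(5, I, Pow(26, Rational(1, 2)))) = Add(Rational(1059891, 2385547815883), Mul(5, I, Pow(26, Rational(1, 2))))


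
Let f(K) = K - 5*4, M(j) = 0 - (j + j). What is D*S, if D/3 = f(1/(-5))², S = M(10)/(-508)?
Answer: 30603/635 ≈ 48.194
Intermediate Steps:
M(j) = -2*j (M(j) = 0 - 2*j = -2*j)
f(K) = -20 + K (f(K) = K - 20 = -20 + K)
S = 5/127 (S = -2*10/(-508) = -20*(-1/508) = 5/127 ≈ 0.039370)
D = 30603/25 (D = 3*(-20 + 1/(-5))² = 3*(-20 - ⅕)² = 3*(-101/5)² = 3*(10201/25) = 30603/25 ≈ 1224.1)
D*S = (30603/25)*(5/127) = 30603/635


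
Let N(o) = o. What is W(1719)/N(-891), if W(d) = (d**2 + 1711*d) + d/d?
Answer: -5896171/891 ≈ -6617.5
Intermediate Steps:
W(d) = 1 + d**2 + 1711*d (W(d) = (d**2 + 1711*d) + 1 = 1 + d**2 + 1711*d)
W(1719)/N(-891) = (1 + 1719**2 + 1711*1719)/(-891) = (1 + 2954961 + 2941209)*(-1/891) = 5896171*(-1/891) = -5896171/891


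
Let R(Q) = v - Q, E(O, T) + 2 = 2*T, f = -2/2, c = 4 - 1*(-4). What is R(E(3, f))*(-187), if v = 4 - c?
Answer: 0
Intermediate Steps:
c = 8 (c = 4 + 4 = 8)
f = -1 (f = -2*½ = -1)
v = -4 (v = 4 - 1*8 = 4 - 8 = -4)
E(O, T) = -2 + 2*T
R(Q) = -4 - Q
R(E(3, f))*(-187) = (-4 - (-2 + 2*(-1)))*(-187) = (-4 - (-2 - 2))*(-187) = (-4 - 1*(-4))*(-187) = (-4 + 4)*(-187) = 0*(-187) = 0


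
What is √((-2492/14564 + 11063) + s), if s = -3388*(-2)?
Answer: 2*√59121807954/3641 ≈ 133.56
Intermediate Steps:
s = 6776
√((-2492/14564 + 11063) + s) = √((-2492/14564 + 11063) + 6776) = √((-2492*1/14564 + 11063) + 6776) = √((-623/3641 + 11063) + 6776) = √(40279760/3641 + 6776) = √(64951176/3641) = 2*√59121807954/3641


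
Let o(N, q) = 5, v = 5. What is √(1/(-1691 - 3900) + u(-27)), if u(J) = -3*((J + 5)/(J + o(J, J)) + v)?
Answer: I*√562672649/5591 ≈ 4.2427*I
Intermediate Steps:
u(J) = -18 (u(J) = -3*((J + 5)/(J + 5) + 5) = -3*((5 + J)/(5 + J) + 5) = -3*(1 + 5) = -3*6 = -18)
√(1/(-1691 - 3900) + u(-27)) = √(1/(-1691 - 3900) - 18) = √(1/(-5591) - 18) = √(-1/5591 - 18) = √(-100639/5591) = I*√562672649/5591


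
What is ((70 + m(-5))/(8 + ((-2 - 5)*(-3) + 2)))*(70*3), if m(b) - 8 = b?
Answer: 15330/31 ≈ 494.52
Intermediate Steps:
m(b) = 8 + b
((70 + m(-5))/(8 + ((-2 - 5)*(-3) + 2)))*(70*3) = ((70 + (8 - 5))/(8 + ((-2 - 5)*(-3) + 2)))*(70*3) = ((70 + 3)/(8 + (-7*(-3) + 2)))*210 = (73/(8 + (21 + 2)))*210 = (73/(8 + 23))*210 = (73/31)*210 = 15330/31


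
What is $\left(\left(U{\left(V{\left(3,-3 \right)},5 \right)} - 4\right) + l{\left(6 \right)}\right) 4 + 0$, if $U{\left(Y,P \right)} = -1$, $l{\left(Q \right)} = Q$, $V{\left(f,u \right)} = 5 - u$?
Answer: $4$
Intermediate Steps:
$\left(\left(U{\left(V{\left(3,-3 \right)},5 \right)} - 4\right) + l{\left(6 \right)}\right) 4 + 0 = \left(\left(-1 - 4\right) + 6\right) 4 + 0 = \left(-5 + 6\right) 4 + 0 = 1 \cdot 4 + 0 = 4 + 0 = 4$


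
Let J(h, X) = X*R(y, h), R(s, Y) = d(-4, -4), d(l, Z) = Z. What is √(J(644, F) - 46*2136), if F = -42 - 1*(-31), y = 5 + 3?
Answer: 2*I*√24553 ≈ 313.39*I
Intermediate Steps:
y = 8
F = -11 (F = -42 + 31 = -11)
R(s, Y) = -4
J(h, X) = -4*X (J(h, X) = X*(-4) = -4*X)
√(J(644, F) - 46*2136) = √(-4*(-11) - 46*2136) = √(44 - 98256) = √(-98212) = 2*I*√24553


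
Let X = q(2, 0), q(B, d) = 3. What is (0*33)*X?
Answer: 0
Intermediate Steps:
X = 3
(0*33)*X = (0*33)*3 = 0*3 = 0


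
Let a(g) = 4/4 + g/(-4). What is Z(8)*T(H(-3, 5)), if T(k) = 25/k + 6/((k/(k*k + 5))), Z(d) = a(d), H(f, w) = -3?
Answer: 109/3 ≈ 36.333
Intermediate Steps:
a(g) = 1 - g/4 (a(g) = 4*(1/4) + g*(-1/4) = 1 - g/4)
Z(d) = 1 - d/4
T(k) = 25/k + 6*(5 + k**2)/k (T(k) = 25/k + 6/((k/(k**2 + 5))) = 25/k + 6/((k/(5 + k**2))) = 25/k + 6*((5 + k**2)/k) = 25/k + 6*(5 + k**2)/k)
Z(8)*T(H(-3, 5)) = (1 - 1/4*8)*(6*(-3) + 55/(-3)) = (1 - 2)*(-18 + 55*(-1/3)) = -(-18 - 55/3) = -1*(-109/3) = 109/3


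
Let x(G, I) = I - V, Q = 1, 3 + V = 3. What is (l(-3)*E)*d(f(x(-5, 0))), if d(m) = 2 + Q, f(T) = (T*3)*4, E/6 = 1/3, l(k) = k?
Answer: -18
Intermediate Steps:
V = 0 (V = -3 + 3 = 0)
E = 2 (E = 6/3 = 6*(⅓) = 2)
x(G, I) = I (x(G, I) = I - 1*0 = I + 0 = I)
f(T) = 12*T (f(T) = (3*T)*4 = 12*T)
d(m) = 3 (d(m) = 2 + 1 = 3)
(l(-3)*E)*d(f(x(-5, 0))) = -3*2*3 = -6*3 = -18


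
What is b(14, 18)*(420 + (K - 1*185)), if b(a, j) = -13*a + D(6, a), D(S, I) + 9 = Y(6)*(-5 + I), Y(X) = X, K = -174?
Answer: -8357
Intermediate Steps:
D(S, I) = -39 + 6*I (D(S, I) = -9 + 6*(-5 + I) = -9 + (-30 + 6*I) = -39 + 6*I)
b(a, j) = -39 - 7*a (b(a, j) = -13*a + (-39 + 6*a) = -39 - 7*a)
b(14, 18)*(420 + (K - 1*185)) = (-39 - 7*14)*(420 + (-174 - 1*185)) = (-39 - 98)*(420 + (-174 - 185)) = -137*(420 - 359) = -137*61 = -8357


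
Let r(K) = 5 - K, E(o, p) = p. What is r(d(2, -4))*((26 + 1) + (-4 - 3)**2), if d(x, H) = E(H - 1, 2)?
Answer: 228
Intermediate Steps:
d(x, H) = 2
r(d(2, -4))*((26 + 1) + (-4 - 3)**2) = (5 - 1*2)*((26 + 1) + (-4 - 3)**2) = (5 - 2)*(27 + (-7)**2) = 3*(27 + 49) = 3*76 = 228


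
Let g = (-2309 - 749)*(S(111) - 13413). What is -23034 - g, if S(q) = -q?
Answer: -41379426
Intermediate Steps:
g = 41356392 (g = (-2309 - 749)*(-1*111 - 13413) = -3058*(-111 - 13413) = -3058*(-13524) = 41356392)
-23034 - g = -23034 - 1*41356392 = -23034 - 41356392 = -41379426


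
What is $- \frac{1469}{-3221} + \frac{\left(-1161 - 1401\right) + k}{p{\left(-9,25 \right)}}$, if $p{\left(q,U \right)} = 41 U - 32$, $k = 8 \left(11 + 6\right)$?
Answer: $- \frac{6355429}{3198453} \approx -1.987$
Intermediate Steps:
$k = 136$ ($k = 8 \cdot 17 = 136$)
$p{\left(q,U \right)} = -32 + 41 U$
$- \frac{1469}{-3221} + \frac{\left(-1161 - 1401\right) + k}{p{\left(-9,25 \right)}} = - \frac{1469}{-3221} + \frac{\left(-1161 - 1401\right) + 136}{-32 + 41 \cdot 25} = \left(-1469\right) \left(- \frac{1}{3221}\right) + \frac{-2562 + 136}{-32 + 1025} = \frac{1469}{3221} - \frac{2426}{993} = - \frac{6355429}{3198453}$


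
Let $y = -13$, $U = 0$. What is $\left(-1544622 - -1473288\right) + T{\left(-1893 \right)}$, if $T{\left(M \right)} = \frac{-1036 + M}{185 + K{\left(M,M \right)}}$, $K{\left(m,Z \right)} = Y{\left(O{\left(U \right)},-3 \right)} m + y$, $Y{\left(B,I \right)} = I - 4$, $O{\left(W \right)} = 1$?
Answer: $- \frac{957519211}{13423} \approx -71334.0$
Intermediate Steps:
$Y{\left(B,I \right)} = -4 + I$ ($Y{\left(B,I \right)} = I - 4 = -4 + I$)
$K{\left(m,Z \right)} = -13 - 7 m$ ($K{\left(m,Z \right)} = \left(-4 - 3\right) m - 13 = - 7 m - 13 = -13 - 7 m$)
$T{\left(M \right)} = \frac{-1036 + M}{172 - 7 M}$ ($T{\left(M \right)} = \frac{-1036 + M}{185 - \left(13 + 7 M\right)} = \frac{-1036 + M}{172 - 7 M}$)
$\left(-1544622 - -1473288\right) + T{\left(-1893 \right)} = \left(-1544622 - -1473288\right) + \frac{1036 - -1893}{-172 + 7 \left(-1893\right)} = \left(-1544622 + 1473288\right) + \frac{1036 + 1893}{-172 - 13251} = -71334 + \frac{1}{-13423} \cdot 2929 = -71334 - \frac{2929}{13423} = - \frac{957519211}{13423}$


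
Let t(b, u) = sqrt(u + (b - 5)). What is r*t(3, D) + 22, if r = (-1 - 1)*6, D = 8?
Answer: 22 - 12*sqrt(6) ≈ -7.3939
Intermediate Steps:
t(b, u) = sqrt(-5 + b + u) (t(b, u) = sqrt(u + (-5 + b)) = sqrt(-5 + b + u))
r = -12 (r = -2*6 = -12)
r*t(3, D) + 22 = -12*sqrt(-5 + 3 + 8) + 22 = -12*sqrt(6) + 22 = 22 - 12*sqrt(6)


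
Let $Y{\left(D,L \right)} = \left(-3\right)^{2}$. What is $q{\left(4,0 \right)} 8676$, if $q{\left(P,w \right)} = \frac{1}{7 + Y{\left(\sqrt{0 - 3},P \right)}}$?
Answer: $\frac{2169}{4} \approx 542.25$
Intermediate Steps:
$Y{\left(D,L \right)} = 9$
$q{\left(P,w \right)} = \frac{1}{16}$ ($q{\left(P,w \right)} = \frac{1}{7 + 9} = \frac{1}{16}$)
$q{\left(4,0 \right)} 8676 = \frac{1}{16} \cdot 8676 = \frac{2169}{4}$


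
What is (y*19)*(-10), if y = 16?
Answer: -3040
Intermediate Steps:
(y*19)*(-10) = (16*19)*(-10) = 304*(-10) = -3040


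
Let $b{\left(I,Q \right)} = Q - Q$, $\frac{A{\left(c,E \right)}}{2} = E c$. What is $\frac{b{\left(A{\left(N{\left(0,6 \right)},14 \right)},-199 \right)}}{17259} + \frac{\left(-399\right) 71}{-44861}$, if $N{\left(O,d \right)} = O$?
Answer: $\frac{28329}{44861} \approx 0.63148$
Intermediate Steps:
$A{\left(c,E \right)} = 2 E c$
$b{\left(I,Q \right)} = 0$
$\frac{b{\left(A{\left(N{\left(0,6 \right)},14 \right)},-199 \right)}}{17259} + \frac{\left(-399\right) 71}{-44861} = \frac{0}{17259} + \frac{\left(-399\right) 71}{-44861} = 0 \cdot \frac{1}{17259} - - \frac{28329}{44861} = 0 + \frac{28329}{44861} = \frac{28329}{44861}$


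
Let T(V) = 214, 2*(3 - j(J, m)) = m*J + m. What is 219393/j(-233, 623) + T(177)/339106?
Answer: 37206474326/12253764863 ≈ 3.0363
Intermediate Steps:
j(J, m) = 3 - m/2 - J*m/2 (j(J, m) = 3 - (m*J + m)/2 = 3 - (J*m + m)/2 = 3 - (m + J*m)/2 = 3 + (-m/2 - J*m/2) = 3 - m/2 - J*m/2)
219393/j(-233, 623) + T(177)/339106 = 219393/(3 - 1/2*623 - 1/2*(-233)*623) + 214/339106 = 219393/(3 - 623/2 + 145159/2) + 214*(1/339106) = 219393/72271 + 107/169553 = 37206474326/12253764863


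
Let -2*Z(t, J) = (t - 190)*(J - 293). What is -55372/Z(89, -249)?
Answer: 55372/27371 ≈ 2.0230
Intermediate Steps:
Z(t, J) = -(-293 + J)*(-190 + t)/2 (Z(t, J) = -(t - 190)*(J - 293)/2 = -(-190 + t)*(-293 + J)/2 = -(-293 + J)*(-190 + t)/2)
-55372/Z(89, -249) = -55372/(-27835 + 95*(-249) + (293/2)*89 - ½*(-249)*89) = -55372/(-27835 - 23655 + 26077/2 + 22161/2) = -55372/(-27371) = -55372*(-1/27371) = 55372/27371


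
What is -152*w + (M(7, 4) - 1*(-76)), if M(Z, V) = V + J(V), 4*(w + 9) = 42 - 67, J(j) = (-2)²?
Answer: 2402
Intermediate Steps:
J(j) = 4
w = -61/4 (w = -9 + (42 - 67)/4 = -9 + (¼)*(-25) = -9 - 25/4 = -61/4 ≈ -15.250)
M(Z, V) = 4 + V (M(Z, V) = V + 4 = 4 + V)
-152*w + (M(7, 4) - 1*(-76)) = -152*(-61/4) + ((4 + 4) - 1*(-76)) = 2318 + (8 + 76) = 2318 + 84 = 2402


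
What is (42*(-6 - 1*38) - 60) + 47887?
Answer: 45979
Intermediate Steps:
(42*(-6 - 1*38) - 60) + 47887 = (42*(-6 - 38) - 60) + 47887 = (42*(-44) - 60) + 47887 = (-1848 - 60) + 47887 = -1908 + 47887 = 45979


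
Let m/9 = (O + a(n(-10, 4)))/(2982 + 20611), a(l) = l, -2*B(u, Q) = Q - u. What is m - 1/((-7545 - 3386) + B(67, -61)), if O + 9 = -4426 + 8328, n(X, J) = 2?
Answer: 380966278/256385131 ≈ 1.4859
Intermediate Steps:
B(u, Q) = u/2 - Q/2 (B(u, Q) = -(Q - u)/2 = u/2 - Q/2)
O = 3893 (O = -9 + (-4426 + 8328) = -9 + 3902 = 3893)
m = 35055/23593 (m = 9*((3893 + 2)/(2982 + 20611)) = 9*(3895/23593) = 35055/23593 ≈ 1.4858)
m - 1/((-7545 - 3386) + B(67, -61)) = 35055/23593 - 1/((-7545 - 3386) + ((1/2)*67 - 1/2*(-61))) = 35055/23593 - 1/(-10931 + (67/2 + 61/2)) = 35055/23593 - 1/(-10931 + 64) = 35055/23593 - 1/(-10867) = 35055/23593 - 1*(-1/10867) = 35055/23593 + 1/10867 = 380966278/256385131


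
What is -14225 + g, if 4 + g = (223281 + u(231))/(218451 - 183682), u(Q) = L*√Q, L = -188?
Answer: -494504820/34769 - 188*√231/34769 ≈ -14223.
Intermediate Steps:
u(Q) = -188*√Q
g = 84205/34769 - 188*√231/34769 (g = -4 + (223281 - 188*√231)/(218451 - 183682) = -4 + (223281 - 188*√231)/34769 = -4 + (223281 - 188*√231)*(1/34769) = -4 + (223281/34769 - 188*√231/34769) = 84205/34769 - 188*√231/34769 ≈ 2.3397)
-14225 + g = -14225 + (84205/34769 - 188*√231/34769) = -494504820/34769 - 188*√231/34769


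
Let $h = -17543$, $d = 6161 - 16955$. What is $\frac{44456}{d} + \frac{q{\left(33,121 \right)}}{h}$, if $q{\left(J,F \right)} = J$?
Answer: $- \frac{390123905}{94679571} \approx -4.1205$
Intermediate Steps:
$d = -10794$ ($d = 6161 - 16955 = -10794$)
$\frac{44456}{d} + \frac{q{\left(33,121 \right)}}{h} = \frac{44456}{-10794} + \frac{33}{-17543} = 44456 \left(- \frac{1}{10794}\right) + 33 \left(- \frac{1}{17543}\right) = - \frac{22228}{5397} - \frac{33}{17543} = - \frac{390123905}{94679571}$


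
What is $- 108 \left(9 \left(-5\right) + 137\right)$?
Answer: $-9936$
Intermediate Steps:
$- 108 \left(9 \left(-5\right) + 137\right) = - 108 \left(-45 + 137\right) = \left(-108\right) 92 = -9936$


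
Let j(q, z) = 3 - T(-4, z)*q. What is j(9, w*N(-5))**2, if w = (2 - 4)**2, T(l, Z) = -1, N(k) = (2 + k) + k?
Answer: 144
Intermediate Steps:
N(k) = 2 + 2*k
w = 4 (w = (-2)**2 = 4)
j(q, z) = 3 + q (j(q, z) = 3 - (-1)*q = 3 + q)
j(9, w*N(-5))**2 = (3 + 9)**2 = 12**2 = 144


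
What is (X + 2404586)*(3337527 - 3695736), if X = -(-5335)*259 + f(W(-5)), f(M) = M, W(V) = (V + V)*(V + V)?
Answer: -1356340826259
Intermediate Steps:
W(V) = 4*V² (W(V) = (2*V)*(2*V) = 4*V²)
X = 1381865 (X = -(-5335)*259 + 4*(-5)² = -1067*(-1295) + 4*25 = 1381765 + 100 = 1381865)
(X + 2404586)*(3337527 - 3695736) = (1381865 + 2404586)*(3337527 - 3695736) = 3786451*(-358209) = -1356340826259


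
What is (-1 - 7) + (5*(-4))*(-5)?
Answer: 92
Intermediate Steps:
(-1 - 7) + (5*(-4))*(-5) = -8 - 20*(-5) = -8 + 100 = 92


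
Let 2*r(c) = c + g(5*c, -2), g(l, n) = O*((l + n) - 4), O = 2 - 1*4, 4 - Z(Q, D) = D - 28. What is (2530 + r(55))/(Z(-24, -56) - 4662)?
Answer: -4577/9148 ≈ -0.50033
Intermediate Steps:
Z(Q, D) = 32 - D (Z(Q, D) = 4 - (D - 28) = 4 - (-28 + D) = 4 + (28 - D) = 32 - D)
O = -2 (O = 2 - 4 = -2)
g(l, n) = 8 - 2*l - 2*n (g(l, n) = -2*((l + n) - 4) = -2*(-4 + l + n) = 8 - 2*l - 2*n)
r(c) = 6 - 9*c/2 (r(c) = (c + (8 - 10*c - 2*(-2)))/2 = (c + (8 - 10*c + 4))/2 = (c + (12 - 10*c))/2 = (12 - 9*c)/2 = 6 - 9*c/2)
(2530 + r(55))/(Z(-24, -56) - 4662) = (2530 + (6 - 9/2*55))/((32 - 1*(-56)) - 4662) = (2530 + (6 - 495/2))/((32 + 56) - 4662) = (2530 - 483/2)/(88 - 4662) = (4577/2)/(-4574) = (4577/2)*(-1/4574) = -4577/9148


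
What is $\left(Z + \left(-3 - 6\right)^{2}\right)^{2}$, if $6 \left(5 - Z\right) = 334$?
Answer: $\frac{8281}{9} \approx 920.11$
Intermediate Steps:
$Z = - \frac{152}{3}$ ($Z = 5 - \frac{167}{3} = - \frac{152}{3} \approx -50.667$)
$\left(Z + \left(-3 - 6\right)^{2}\right)^{2} = \left(- \frac{152}{3} + \left(-3 - 6\right)^{2}\right)^{2} = \left(- \frac{152}{3} + \left(-9\right)^{2}\right)^{2} = \left(- \frac{152}{3} + 81\right)^{2} = \left(\frac{91}{3}\right)^{2} = \frac{8281}{9}$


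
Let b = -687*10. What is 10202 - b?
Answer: 17072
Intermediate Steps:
b = -6870
10202 - b = 10202 - 1*(-6870) = 10202 + 6870 = 17072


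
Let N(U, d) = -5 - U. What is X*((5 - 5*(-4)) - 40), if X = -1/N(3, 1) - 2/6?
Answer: 25/8 ≈ 3.1250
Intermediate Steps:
X = -5/24 (X = -1/(-5 - 1*3) - 2/6 = -1/(-5 - 3) - 2*⅙ = -1/(-8) - ⅓ = -1*(-⅛) - ⅓ = ⅛ - ⅓ = -5/24 ≈ -0.20833)
X*((5 - 5*(-4)) - 40) = -5*((5 - 5*(-4)) - 40)/24 = -5*((5 + 20) - 40)/24 = -5*(25 - 40)/24 = -5/24*(-15) = 25/8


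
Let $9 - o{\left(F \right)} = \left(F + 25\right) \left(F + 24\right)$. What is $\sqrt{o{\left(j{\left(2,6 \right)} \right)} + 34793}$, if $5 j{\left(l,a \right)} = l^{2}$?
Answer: $\frac{\sqrt{854054}}{5} \approx 184.83$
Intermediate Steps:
$j{\left(l,a \right)} = \frac{l^{2}}{5}$
$o{\left(F \right)} = 9 - \left(24 + F\right) \left(25 + F\right)$ ($o{\left(F \right)} = 9 - \left(F + 25\right) \left(F + 24\right) = 9 - \left(25 + F\right) \left(24 + F\right) = 9 - \left(24 + F\right) \left(25 + F\right)$)
$\sqrt{o{\left(j{\left(2,6 \right)} \right)} + 34793} = \sqrt{\left(-591 - \left(\frac{2^{2}}{5}\right)^{2} - 49 \frac{2^{2}}{5}\right) + 34793} = \sqrt{\left(-591 - \left(\frac{1}{5} \cdot 4\right)^{2} - 49 \cdot \frac{1}{5} \cdot 4\right) + 34793} = \sqrt{\left(-591 - \left(\frac{4}{5}\right)^{2} - \frac{196}{5}\right) + 34793} = \sqrt{\left(-591 - \frac{16}{25} - \frac{196}{5}\right) + 34793} = \sqrt{- \frac{15771}{25} + 34793} = \sqrt{\frac{854054}{25}} = \frac{\sqrt{854054}}{5}$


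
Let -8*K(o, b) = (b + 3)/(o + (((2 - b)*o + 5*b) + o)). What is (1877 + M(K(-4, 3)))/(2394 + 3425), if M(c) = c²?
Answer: 3633881/11265584 ≈ 0.32256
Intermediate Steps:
K(o, b) = -(3 + b)/(8*(2*o + 5*b + o*(2 - b))) (K(o, b) = -(b + 3)/(8*(o + (((2 - b)*o + 5*b) + o))) = -(3 + b)/(8*(o + ((o*(2 - b) + 5*b) + o))) = -(3 + b)/(8*(o + ((5*b + o*(2 - b)) + o))) = -(3 + b)/(8*(o + (o + 5*b + o*(2 - b)))) = -(3 + b)/(8*(2*o + 5*b + o*(2 - b))))
(1877 + M(K(-4, 3)))/(2394 + 3425) = (1877 + ((3 + 3)/(8*(-5*3 - 4*(-4) + 3*(-4))))²)/(2394 + 3425) = (1877 + ((⅛)*6/(-15 + 16 - 12))²)/5819 = (1877 + ((⅛)*6/(-11))²)*(1/5819) = (1877 + ((⅛)*(-1/11)*6)²)*(1/5819) = (1877 + (-3/44)²)*(1/5819) = (1877 + 9/1936)*(1/5819) = (3633881/1936)*(1/5819) = 3633881/11265584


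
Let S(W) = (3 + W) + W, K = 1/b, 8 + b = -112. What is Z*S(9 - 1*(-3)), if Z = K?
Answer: -9/40 ≈ -0.22500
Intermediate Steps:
b = -120 (b = -8 - 112 = -120)
K = -1/120 (K = 1/(-120) = -1/120 ≈ -0.0083333)
S(W) = 3 + 2*W
Z = -1/120 ≈ -0.0083333
Z*S(9 - 1*(-3)) = -(3 + 2*(9 - 1*(-3)))/120 = -(3 + 2*(9 + 3))/120 = -(3 + 2*12)/120 = -(3 + 24)/120 = -1/120*27 = -9/40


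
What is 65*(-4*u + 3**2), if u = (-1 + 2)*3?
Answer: -195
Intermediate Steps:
u = 3 (u = 1*3 = 3)
65*(-4*u + 3**2) = 65*(-4*3 + 3**2) = 65*(-12 + 9) = 65*(-3) = -195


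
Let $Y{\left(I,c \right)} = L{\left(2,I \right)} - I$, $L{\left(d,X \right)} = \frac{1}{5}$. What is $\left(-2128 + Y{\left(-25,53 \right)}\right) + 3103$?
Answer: $\frac{5001}{5} \approx 1000.2$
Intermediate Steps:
$L{\left(d,X \right)} = \frac{1}{5}$
$Y{\left(I,c \right)} = \frac{1}{5} - I$
$\left(-2128 + Y{\left(-25,53 \right)}\right) + 3103 = \left(-2128 + \left(\frac{1}{5} - -25\right)\right) + 3103 = \left(-2128 + \left(\frac{1}{5} + 25\right)\right) + 3103 = \left(-2128 + \frac{126}{5}\right) + 3103 = - \frac{10514}{5} + 3103 = \frac{5001}{5}$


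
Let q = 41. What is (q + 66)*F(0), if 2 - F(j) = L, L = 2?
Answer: 0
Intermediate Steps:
F(j) = 0 (F(j) = 2 - 1*2 = 2 - 2 = 0)
(q + 66)*F(0) = (41 + 66)*0 = 107*0 = 0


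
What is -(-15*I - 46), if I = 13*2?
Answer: 436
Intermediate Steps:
I = 26
-(-15*I - 46) = -(-15*26 - 46) = -(-390 - 46) = -1*(-436) = 436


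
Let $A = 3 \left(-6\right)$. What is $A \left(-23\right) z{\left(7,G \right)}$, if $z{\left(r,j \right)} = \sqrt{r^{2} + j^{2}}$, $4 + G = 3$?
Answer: $2070 \sqrt{2} \approx 2927.4$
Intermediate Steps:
$G = -1$ ($G = -4 + 3 = -1$)
$A = -18$
$z{\left(r,j \right)} = \sqrt{j^{2} + r^{2}}$
$A \left(-23\right) z{\left(7,G \right)} = \left(-18\right) \left(-23\right) \sqrt{\left(-1\right)^{2} + 7^{2}} = 414 \sqrt{1 + 49} = 414 \sqrt{50} = 414 \cdot 5 \sqrt{2} = 2070 \sqrt{2}$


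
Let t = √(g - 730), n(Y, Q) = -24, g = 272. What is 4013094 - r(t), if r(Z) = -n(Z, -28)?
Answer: 4013070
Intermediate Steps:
t = I*√458 (t = √(272 - 730) = √(-458) = I*√458 ≈ 21.401*I)
r(Z) = 24 (r(Z) = -1*(-24) = 24)
4013094 - r(t) = 4013094 - 1*24 = 4013094 - 24 = 4013070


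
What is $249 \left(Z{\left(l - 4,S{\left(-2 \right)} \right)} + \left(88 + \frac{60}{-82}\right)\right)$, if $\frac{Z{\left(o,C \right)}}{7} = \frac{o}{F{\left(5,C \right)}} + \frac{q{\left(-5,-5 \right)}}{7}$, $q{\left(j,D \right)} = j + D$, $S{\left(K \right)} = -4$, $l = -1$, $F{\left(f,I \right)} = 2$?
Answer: $\frac{1220349}{82} \approx 14882.0$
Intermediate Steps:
$q{\left(j,D \right)} = D + j$
$Z{\left(o,C \right)} = -10 + \frac{7 o}{2}$ ($Z{\left(o,C \right)} = 7 \left(\frac{o}{2} + \frac{-5 - 5}{7}\right) = 7 \left(o \frac{1}{2} - \frac{10}{7}\right) = 7 \left(\frac{o}{2} - \frac{10}{7}\right) = 7 \left(- \frac{10}{7} + \frac{o}{2}\right) = -10 + \frac{7 o}{2}$)
$249 \left(Z{\left(l - 4,S{\left(-2 \right)} \right)} + \left(88 + \frac{60}{-82}\right)\right) = 249 \left(\left(-10 + \frac{7 \left(-1 - 4\right)}{2}\right) + \left(88 + \frac{60}{-82}\right)\right) = 249 \left(\left(-10 + \frac{7 \left(-1 - 4\right)}{2}\right) + \left(88 + 60 \left(- \frac{1}{82}\right)\right)\right) = 249 \left(\left(-10 + \frac{7}{2} \left(-5\right)\right) + \left(88 - \frac{30}{41}\right)\right) = 249 \left(\left(-10 - \frac{35}{2}\right) + \frac{3578}{41}\right) = 249 \left(- \frac{55}{2} + \frac{3578}{41}\right) = 249 \cdot \frac{4901}{82} = \frac{1220349}{82}$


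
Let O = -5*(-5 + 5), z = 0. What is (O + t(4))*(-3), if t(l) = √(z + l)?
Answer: -6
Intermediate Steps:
O = 0 (O = -5*0 = 0)
t(l) = √l (t(l) = √(0 + l) = √l)
(O + t(4))*(-3) = (0 + √4)*(-3) = (0 + 2)*(-3) = 2*(-3) = -6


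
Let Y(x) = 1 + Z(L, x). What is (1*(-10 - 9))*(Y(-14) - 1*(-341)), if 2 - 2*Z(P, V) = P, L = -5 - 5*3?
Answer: -6707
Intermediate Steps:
L = -20 (L = -5 - 15 = -20)
Z(P, V) = 1 - P/2
Y(x) = 12 (Y(x) = 1 + (1 - ½*(-20)) = 1 + (1 + 10) = 1 + 11 = 12)
(1*(-10 - 9))*(Y(-14) - 1*(-341)) = (1*(-10 - 9))*(12 - 1*(-341)) = (1*(-19))*(12 + 341) = -19*353 = -6707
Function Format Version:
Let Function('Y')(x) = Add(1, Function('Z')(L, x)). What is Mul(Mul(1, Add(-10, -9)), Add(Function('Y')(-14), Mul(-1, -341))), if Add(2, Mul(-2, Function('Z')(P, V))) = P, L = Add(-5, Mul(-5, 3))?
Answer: -6707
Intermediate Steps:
L = -20 (L = Add(-5, -15) = -20)
Function('Z')(P, V) = Add(1, Mul(Rational(-1, 2), P))
Function('Y')(x) = 12 (Function('Y')(x) = Add(1, Add(1, Mul(Rational(-1, 2), -20))) = Add(1, Add(1, 10)) = Add(1, 11) = 12)
Mul(Mul(1, Add(-10, -9)), Add(Function('Y')(-14), Mul(-1, -341))) = Mul(Mul(1, Add(-10, -9)), Add(12, Mul(-1, -341))) = Mul(Mul(1, -19), Add(12, 341)) = Mul(-19, 353) = -6707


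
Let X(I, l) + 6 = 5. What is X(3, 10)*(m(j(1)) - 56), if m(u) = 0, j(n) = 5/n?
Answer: 56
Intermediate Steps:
X(I, l) = -1 (X(I, l) = -6 + 5 = -1)
X(3, 10)*(m(j(1)) - 56) = -(0 - 56) = -1*(-56) = 56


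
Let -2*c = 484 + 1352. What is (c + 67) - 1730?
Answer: -2581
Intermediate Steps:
c = -918 (c = -(484 + 1352)/2 = -½*1836 = -918)
(c + 67) - 1730 = (-918 + 67) - 1730 = -851 - 1730 = -2581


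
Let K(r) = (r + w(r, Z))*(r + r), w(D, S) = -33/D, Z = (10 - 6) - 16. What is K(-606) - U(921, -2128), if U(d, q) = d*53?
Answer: 685593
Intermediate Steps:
U(d, q) = 53*d
Z = -12 (Z = 4 - 16 = -12)
K(r) = 2*r*(r - 33/r) (K(r) = (r - 33/r)*(r + r) = (r - 33/r)*(2*r) = 2*r*(r - 33/r))
K(-606) - U(921, -2128) = (-66 + 2*(-606)²) - 53*921 = (-66 + 2*367236) - 1*48813 = (-66 + 734472) - 48813 = 734406 - 48813 = 685593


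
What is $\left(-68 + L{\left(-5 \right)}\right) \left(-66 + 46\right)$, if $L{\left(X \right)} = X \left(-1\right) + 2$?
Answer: $1220$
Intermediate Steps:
$L{\left(X \right)} = 2 - X$ ($L{\left(X \right)} = - X + 2 = 2 - X$)
$\left(-68 + L{\left(-5 \right)}\right) \left(-66 + 46\right) = \left(-68 + \left(2 - -5\right)\right) \left(-66 + 46\right) = \left(-68 + \left(2 + 5\right)\right) \left(-20\right) = \left(-68 + 7\right) \left(-20\right) = \left(-61\right) \left(-20\right) = 1220$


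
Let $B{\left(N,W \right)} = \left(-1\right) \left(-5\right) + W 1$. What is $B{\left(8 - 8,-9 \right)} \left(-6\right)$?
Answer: $24$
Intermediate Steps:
$B{\left(N,W \right)} = 5 + W$
$B{\left(8 - 8,-9 \right)} \left(-6\right) = \left(5 - 9\right) \left(-6\right) = \left(-4\right) \left(-6\right) = 24$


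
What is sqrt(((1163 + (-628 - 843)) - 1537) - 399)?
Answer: 2*I*sqrt(561) ≈ 47.371*I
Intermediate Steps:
sqrt(((1163 + (-628 - 843)) - 1537) - 399) = sqrt(((1163 - 1471) - 1537) - 399) = sqrt((-308 - 1537) - 399) = sqrt(-1845 - 399) = sqrt(-2244) = 2*I*sqrt(561)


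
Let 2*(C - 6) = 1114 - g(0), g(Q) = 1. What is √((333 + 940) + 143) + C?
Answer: 1125/2 + 2*√354 ≈ 600.13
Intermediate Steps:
C = 1125/2 (C = 6 + (1114 - 1*1)/2 = 6 + (1114 - 1)/2 = 6 + (½)*1113 = 6 + 1113/2 = 1125/2 ≈ 562.50)
√((333 + 940) + 143) + C = √((333 + 940) + 143) + 1125/2 = √(1273 + 143) + 1125/2 = √1416 + 1125/2 = 2*√354 + 1125/2 = 1125/2 + 2*√354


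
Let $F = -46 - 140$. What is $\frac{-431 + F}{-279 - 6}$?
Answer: $\frac{617}{285} \approx 2.1649$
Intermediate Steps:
$F = -186$
$\frac{-431 + F}{-279 - 6} = \frac{-431 - 186}{-279 - 6} = - \frac{617}{-285} = \left(-617\right) \left(- \frac{1}{285}\right) = \frac{617}{285}$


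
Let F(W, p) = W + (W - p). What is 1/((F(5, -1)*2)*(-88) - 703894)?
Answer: -1/705830 ≈ -1.4168e-6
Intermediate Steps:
F(W, p) = -p + 2*W
1/((F(5, -1)*2)*(-88) - 703894) = 1/(((-1*(-1) + 2*5)*2)*(-88) - 703894) = 1/(((1 + 10)*2)*(-88) - 703894) = 1/((11*2)*(-88) - 703894) = 1/(22*(-88) - 703894) = 1/(-1936 - 703894) = 1/(-705830) = -1/705830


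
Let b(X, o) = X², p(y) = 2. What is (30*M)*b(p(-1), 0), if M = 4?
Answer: 480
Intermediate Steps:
(30*M)*b(p(-1), 0) = (30*4)*2² = 120*4 = 480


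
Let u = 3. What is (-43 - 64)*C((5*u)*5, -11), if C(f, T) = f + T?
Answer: -6848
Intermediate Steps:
C(f, T) = T + f
(-43 - 64)*C((5*u)*5, -11) = (-43 - 64)*(-11 + (5*3)*5) = -107*(-11 + 15*5) = -107*(-11 + 75) = -107*64 = -6848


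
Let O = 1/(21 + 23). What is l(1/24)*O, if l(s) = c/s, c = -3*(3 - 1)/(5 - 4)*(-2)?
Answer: 72/11 ≈ 6.5455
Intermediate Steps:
c = 12 (c = -6/1*(-2) = -6*(-2) = 12)
l(s) = 12/s
O = 1/44 ≈ 0.022727
l(1/24)*O = (12/(1/24))*(1/44) = (12*24)*(1/44) = 288*(1/44) = 72/11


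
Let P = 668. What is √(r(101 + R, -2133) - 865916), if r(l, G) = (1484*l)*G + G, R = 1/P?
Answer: 5*I*√357621048134/167 ≈ 17905.0*I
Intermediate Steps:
R = 1/668 ≈ 0.0014970
r(l, G) = G + 1484*G*l (r(l, G) = 1484*G*l + G = G + 1484*G*l)
√(r(101 + R, -2133) - 865916) = √(-2133*(1 + 1484*(101 + 1/668)) - 865916) = √(-2133*(1 + 1484*(67469/668)) - 865916) = √(-2133*(1 + 25030999/167) - 865916) = √(-2133*25031166/167 - 865916) = √(-53391477078/167 - 865916) = √(-53536085050/167) = 5*I*√357621048134/167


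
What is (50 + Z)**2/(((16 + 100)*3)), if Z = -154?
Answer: 2704/87 ≈ 31.080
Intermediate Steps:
(50 + Z)**2/(((16 + 100)*3)) = (50 - 154)**2/(((16 + 100)*3)) = (-104)**2/((116*3)) = 10816/348 = 10816*(1/348) = 2704/87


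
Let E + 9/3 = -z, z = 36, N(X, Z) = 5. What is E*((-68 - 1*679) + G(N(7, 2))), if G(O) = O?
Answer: 28938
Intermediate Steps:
E = -39 (E = -3 - 1*36 = -3 - 36 = -39)
E*((-68 - 1*679) + G(N(7, 2))) = -39*((-68 - 1*679) + 5) = -39*((-68 - 679) + 5) = -39*(-747 + 5) = -39*(-742) = 28938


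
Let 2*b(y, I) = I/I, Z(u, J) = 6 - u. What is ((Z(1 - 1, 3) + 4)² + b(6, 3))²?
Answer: 40401/4 ≈ 10100.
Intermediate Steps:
b(y, I) = ½ (b(y, I) = (I/I)/2 = (½)*1 = ½)
((Z(1 - 1, 3) + 4)² + b(6, 3))² = (((6 - (1 - 1)) + 4)² + ½)² = (((6 - 1*0) + 4)² + ½)² = (((6 + 0) + 4)² + ½)² = ((6 + 4)² + ½)² = (10² + ½)² = (100 + ½)² = (201/2)² = 40401/4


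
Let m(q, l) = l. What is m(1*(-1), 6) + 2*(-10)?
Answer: -14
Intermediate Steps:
m(1*(-1), 6) + 2*(-10) = 6 + 2*(-10) = 6 - 20 = -14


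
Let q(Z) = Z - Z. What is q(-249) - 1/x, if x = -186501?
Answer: 1/186501 ≈ 5.3619e-6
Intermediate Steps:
q(Z) = 0
q(-249) - 1/x = 0 - 1/(-186501) = 0 - 1*(-1/186501) = 0 + 1/186501 = 1/186501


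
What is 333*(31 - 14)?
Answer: 5661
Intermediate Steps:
333*(31 - 14) = 333*17 = 5661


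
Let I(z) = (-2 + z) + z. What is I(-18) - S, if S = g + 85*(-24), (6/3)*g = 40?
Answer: 1982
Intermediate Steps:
g = 20 (g = (1/2)*40 = 20)
I(z) = -2 + 2*z
S = -2020 (S = 20 + 85*(-24) = 20 - 2040 = -2020)
I(-18) - S = (-2 + 2*(-18)) - 1*(-2020) = (-2 - 36) + 2020 = -38 + 2020 = 1982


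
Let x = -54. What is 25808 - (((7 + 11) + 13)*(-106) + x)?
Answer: 29148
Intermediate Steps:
25808 - (((7 + 11) + 13)*(-106) + x) = 25808 - (((7 + 11) + 13)*(-106) - 54) = 25808 - ((18 + 13)*(-106) - 54) = 25808 - (31*(-106) - 54) = 25808 - (-3286 - 54) = 25808 - 1*(-3340) = 25808 + 3340 = 29148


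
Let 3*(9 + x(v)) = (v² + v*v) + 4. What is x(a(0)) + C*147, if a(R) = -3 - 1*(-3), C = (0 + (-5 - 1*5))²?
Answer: 44077/3 ≈ 14692.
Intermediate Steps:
C = 100 (C = (0 + (-5 - 5))² = (0 - 10)² = (-10)² = 100)
a(R) = 0 (a(R) = -3 + 3 = 0)
x(v) = -23/3 + 2*v²/3 (x(v) = -9 + ((v² + v*v) + 4)/3 = -9 + ((v² + v²) + 4)/3 = -9 + (2*v² + 4)/3 = -9 + (4 + 2*v²)/3 = -9 + (4/3 + 2*v²/3) = -23/3 + 2*v²/3)
x(a(0)) + C*147 = (-23/3 + (⅔)*0²) + 100*147 = (-23/3 + (⅔)*0) + 14700 = (-23/3 + 0) + 14700 = -23/3 + 14700 = 44077/3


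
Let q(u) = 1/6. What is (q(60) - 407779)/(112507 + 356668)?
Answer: -2446673/2815050 ≈ -0.86914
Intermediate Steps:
q(u) = 1/6
(q(60) - 407779)/(112507 + 356668) = (1/6 - 407779)/(112507 + 356668) = -2446673/6/469175 = -2446673/6*1/469175 = -2446673/2815050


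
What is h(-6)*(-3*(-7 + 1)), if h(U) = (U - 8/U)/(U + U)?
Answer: 7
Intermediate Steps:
h(U) = (U - 8/U)/(2*U) (h(U) = (U - 8/U)/((2*U)) = (U - 8/U)*(1/(2*U)) = (U - 8/U)/(2*U))
h(-6)*(-3*(-7 + 1)) = (½ - 4/(-6)²)*(-3*(-7 + 1)) = (½ - 4*1/36)*(-3*(-6)) = (½ - ⅑)*18 = (7/18)*18 = 7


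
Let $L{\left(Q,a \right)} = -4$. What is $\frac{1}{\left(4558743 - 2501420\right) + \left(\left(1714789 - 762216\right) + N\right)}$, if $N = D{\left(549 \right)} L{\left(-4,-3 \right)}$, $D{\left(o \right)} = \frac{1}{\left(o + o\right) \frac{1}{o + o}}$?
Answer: $\frac{1}{3009892} \approx 3.3224 \cdot 10^{-7}$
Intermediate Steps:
$D{\left(o \right)} = 1$ ($D{\left(o \right)} = \frac{1}{2 o \frac{1}{2 o}} = 1^{-1} = 1$)
$N = -4$ ($N = 1 \left(-4\right) = -4$)
$\frac{1}{\left(4558743 - 2501420\right) + \left(\left(1714789 - 762216\right) + N\right)} = \frac{1}{\left(4558743 - 2501420\right) + \left(\left(1714789 - 762216\right) - 4\right)} = \frac{1}{\left(4558743 - 2501420\right) + \left(952573 - 4\right)} = \frac{1}{2057323 + 952569} = \frac{1}{3009892}$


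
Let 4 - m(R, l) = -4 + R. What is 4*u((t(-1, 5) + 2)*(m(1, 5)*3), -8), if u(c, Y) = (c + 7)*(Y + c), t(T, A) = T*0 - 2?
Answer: -224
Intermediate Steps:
t(T, A) = -2 (t(T, A) = 0 - 2 = -2)
m(R, l) = 8 - R (m(R, l) = 4 - (-4 + R) = 4 + (4 - R) = 8 - R)
u(c, Y) = (7 + c)*(Y + c)
4*u((t(-1, 5) + 2)*(m(1, 5)*3), -8) = 4*(((-2 + 2)*((8 - 1*1)*3))² + 7*(-8) + 7*((-2 + 2)*((8 - 1*1)*3)) - 8*(-2 + 2)*(8 - 1*1)*3) = 4*((0*((8 - 1)*3))² - 56 + 7*(0*((8 - 1)*3)) - 0*(8 - 1)*3) = 4*((0*(7*3))² - 56 + 7*(0*(7*3)) - 0*7*3) = 4*((0*21)² - 56 + 7*(0*21) - 0*21) = 4*(0² - 56 + 7*0 - 8*0) = 4*(0 - 56 + 0 + 0) = 4*(-56) = -224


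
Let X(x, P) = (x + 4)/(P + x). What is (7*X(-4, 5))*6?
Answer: 0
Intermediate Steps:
X(x, P) = (4 + x)/(P + x)
(7*X(-4, 5))*6 = (7*((4 - 4)/(5 - 4)))*6 = (7*(0/1))*6 = (7*(1*0))*6 = (7*0)*6 = 0*6 = 0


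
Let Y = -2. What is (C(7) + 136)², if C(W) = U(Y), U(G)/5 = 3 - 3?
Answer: 18496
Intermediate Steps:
U(G) = 0 (U(G) = 5*(3 - 3) = 5*0 = 0)
C(W) = 0
(C(7) + 136)² = (0 + 136)² = 136² = 18496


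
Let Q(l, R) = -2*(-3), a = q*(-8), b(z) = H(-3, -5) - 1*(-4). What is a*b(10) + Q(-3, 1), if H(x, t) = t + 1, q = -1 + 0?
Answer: 6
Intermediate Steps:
q = -1
H(x, t) = 1 + t
b(z) = 0 (b(z) = (1 - 5) - 1*(-4) = -4 + 4 = 0)
a = 8 (a = -1*(-8) = 8)
Q(l, R) = 6
a*b(10) + Q(-3, 1) = 8*0 + 6 = 0 + 6 = 6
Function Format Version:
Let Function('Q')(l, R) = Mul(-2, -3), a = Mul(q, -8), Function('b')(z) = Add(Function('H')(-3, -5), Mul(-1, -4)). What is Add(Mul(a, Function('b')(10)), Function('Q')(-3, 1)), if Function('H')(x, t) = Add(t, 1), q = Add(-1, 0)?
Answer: 6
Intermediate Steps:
q = -1
Function('H')(x, t) = Add(1, t)
Function('b')(z) = 0 (Function('b')(z) = Add(Add(1, -5), Mul(-1, -4)) = Add(-4, 4) = 0)
a = 8 (a = Mul(-1, -8) = 8)
Function('Q')(l, R) = 6
Add(Mul(a, Function('b')(10)), Function('Q')(-3, 1)) = Add(Mul(8, 0), 6) = Add(0, 6) = 6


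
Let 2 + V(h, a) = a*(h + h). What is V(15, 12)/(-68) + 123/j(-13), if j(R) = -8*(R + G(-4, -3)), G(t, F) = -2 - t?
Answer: -5785/1496 ≈ -3.8670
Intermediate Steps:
V(h, a) = -2 + 2*a*h (V(h, a) = -2 + a*(h + h) = -2 + a*(2*h) = -2 + 2*a*h)
j(R) = -16 - 8*R (j(R) = -8*(R + (-2 - 1*(-4))) = -8*(R + (-2 + 4)) = -8*(R + 2) = -8*(2 + R) = -16 - 8*R)
V(15, 12)/(-68) + 123/j(-13) = (-2 + 2*12*15)/(-68) + 123/(-16 - 8*(-13)) = (-2 + 360)*(-1/68) + 123/(-16 + 104) = 358*(-1/68) + 123/88 = -179/34 + 123*(1/88) = -179/34 + 123/88 = -5785/1496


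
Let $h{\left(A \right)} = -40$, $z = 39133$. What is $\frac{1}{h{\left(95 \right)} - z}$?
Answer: $- \frac{1}{39173} \approx -2.5528 \cdot 10^{-5}$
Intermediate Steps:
$\frac{1}{h{\left(95 \right)} - z} = \frac{1}{-40 - 39133} = \frac{1}{-39173} = - \frac{1}{39173}$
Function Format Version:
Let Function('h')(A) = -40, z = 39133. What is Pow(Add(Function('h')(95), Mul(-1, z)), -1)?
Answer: Rational(-1, 39173) ≈ -2.5528e-5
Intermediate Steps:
Pow(Add(Function('h')(95), Mul(-1, z)), -1) = Pow(Add(-40, Mul(-1, 39133)), -1) = Pow(Add(-40, -39133), -1) = Pow(-39173, -1) = Rational(-1, 39173)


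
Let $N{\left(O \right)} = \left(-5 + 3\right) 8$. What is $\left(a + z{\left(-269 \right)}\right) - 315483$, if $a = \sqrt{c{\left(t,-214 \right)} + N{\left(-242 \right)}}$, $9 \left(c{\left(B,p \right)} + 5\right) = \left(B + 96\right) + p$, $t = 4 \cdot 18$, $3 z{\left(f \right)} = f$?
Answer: $- \frac{946718}{3} + \frac{i \sqrt{235}}{3} \approx -3.1557 \cdot 10^{5} + 5.1099 i$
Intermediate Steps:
$z{\left(f \right)} = \frac{f}{3}$
$t = 72$
$c{\left(B,p \right)} = \frac{17}{3} + \frac{B}{9} + \frac{p}{9}$ ($c{\left(B,p \right)} = -5 + \frac{\left(B + 96\right) + p}{9} = -5 + \frac{\left(96 + B\right) + p}{9} = -5 + \frac{96 + B + p}{9} = -5 + \left(\frac{32}{3} + \frac{B}{9} + \frac{p}{9}\right) = \frac{17}{3} + \frac{B}{9} + \frac{p}{9}$)
$N{\left(O \right)} = -16$ ($N{\left(O \right)} = \left(-2\right) 8 = -16$)
$a = \frac{i \sqrt{235}}{3}$ ($a = \sqrt{\left(\frac{17}{3} + \frac{1}{9} \cdot 72 + \frac{1}{9} \left(-214\right)\right) - 16} = \sqrt{\left(\frac{17}{3} + 8 - \frac{214}{9}\right) - 16} = \sqrt{- \frac{91}{9} - 16} = \sqrt{- \frac{235}{9}} = \frac{i \sqrt{235}}{3} \approx 5.1099 i$)
$\left(a + z{\left(-269 \right)}\right) - 315483 = \left(\frac{i \sqrt{235}}{3} + \frac{1}{3} \left(-269\right)\right) - 315483 = \left(\frac{i \sqrt{235}}{3} - \frac{269}{3}\right) - 315483 = \left(- \frac{269}{3} + \frac{i \sqrt{235}}{3}\right) - 315483 = - \frac{946718}{3} + \frac{i \sqrt{235}}{3}$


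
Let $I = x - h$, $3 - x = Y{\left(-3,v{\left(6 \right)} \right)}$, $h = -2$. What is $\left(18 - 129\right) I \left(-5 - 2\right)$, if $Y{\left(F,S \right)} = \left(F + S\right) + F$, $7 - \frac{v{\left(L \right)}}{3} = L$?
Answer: $6216$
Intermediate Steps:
$v{\left(L \right)} = 21 - 3 L$
$Y{\left(F,S \right)} = S + 2 F$
$x = 6$ ($x = 3 - \left(\left(21 - 18\right) + 2 \left(-3\right)\right) = 3 - \left(\left(21 - 18\right) - 6\right) = 3 - \left(3 - 6\right) = 3 - -3 = 3 + 3 = 6$)
$I = 8$ ($I = 6 - -2 = 6 + 2 = 8$)
$\left(18 - 129\right) I \left(-5 - 2\right) = \left(18 - 129\right) 8 \left(-5 - 2\right) = - 111 \cdot 8 \left(-7\right) = \left(-111\right) \left(-56\right) = 6216$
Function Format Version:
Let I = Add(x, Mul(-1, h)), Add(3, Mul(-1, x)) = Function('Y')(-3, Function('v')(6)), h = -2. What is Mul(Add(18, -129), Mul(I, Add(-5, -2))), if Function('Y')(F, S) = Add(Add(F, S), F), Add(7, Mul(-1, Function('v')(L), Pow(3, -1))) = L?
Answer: 6216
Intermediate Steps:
Function('v')(L) = Add(21, Mul(-3, L))
Function('Y')(F, S) = Add(S, Mul(2, F))
x = 6 (x = Add(3, Mul(-1, Add(Add(21, Mul(-3, 6)), Mul(2, -3)))) = Add(3, Mul(-1, Add(Add(21, -18), -6))) = Add(3, Mul(-1, Add(3, -6))) = Add(3, Mul(-1, -3)) = Add(3, 3) = 6)
I = 8 (I = Add(6, Mul(-1, -2)) = Add(6, 2) = 8)
Mul(Add(18, -129), Mul(I, Add(-5, -2))) = Mul(Add(18, -129), Mul(8, Add(-5, -2))) = Mul(-111, Mul(8, -7)) = Mul(-111, -56) = 6216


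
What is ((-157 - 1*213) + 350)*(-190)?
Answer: 3800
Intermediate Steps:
((-157 - 1*213) + 350)*(-190) = ((-157 - 213) + 350)*(-190) = (-370 + 350)*(-190) = -20*(-190) = 3800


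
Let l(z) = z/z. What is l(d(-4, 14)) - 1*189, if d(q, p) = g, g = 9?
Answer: -188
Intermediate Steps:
d(q, p) = 9
l(z) = 1
l(d(-4, 14)) - 1*189 = 1 - 1*189 = 1 - 189 = -188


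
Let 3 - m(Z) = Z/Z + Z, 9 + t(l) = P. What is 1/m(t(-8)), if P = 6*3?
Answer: -1/7 ≈ -0.14286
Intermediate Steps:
P = 18
t(l) = 9 (t(l) = -9 + 18 = 9)
m(Z) = 2 - Z (m(Z) = 3 - (Z/Z + Z) = 3 - (1 + Z) = 3 + (-1 - Z) = 2 - Z)
1/m(t(-8)) = 1/(2 - 1*9) = 1/(2 - 9) = 1/(-7) = -1/7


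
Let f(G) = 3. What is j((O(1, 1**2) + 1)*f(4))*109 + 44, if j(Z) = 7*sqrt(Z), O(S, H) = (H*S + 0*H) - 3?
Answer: 44 + 763*I*sqrt(3) ≈ 44.0 + 1321.6*I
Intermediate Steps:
O(S, H) = -3 + H*S (O(S, H) = (H*S + 0) - 3 = H*S - 3 = -3 + H*S)
j((O(1, 1**2) + 1)*f(4))*109 + 44 = (7*sqrt(((-3 + 1**2*1) + 1)*3))*109 + 44 = (7*sqrt(((-3 + 1*1) + 1)*3))*109 + 44 = (7*sqrt(((-3 + 1) + 1)*3))*109 + 44 = (7*sqrt((-2 + 1)*3))*109 + 44 = (7*sqrt(-1*3))*109 + 44 = (7*sqrt(-3))*109 + 44 = (7*(I*sqrt(3)))*109 + 44 = (7*I*sqrt(3))*109 + 44 = 763*I*sqrt(3) + 44 = 44 + 763*I*sqrt(3)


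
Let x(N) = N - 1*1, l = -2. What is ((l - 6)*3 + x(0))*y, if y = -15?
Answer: 375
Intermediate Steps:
x(N) = -1 + N (x(N) = N - 1 = -1 + N)
((l - 6)*3 + x(0))*y = ((-2 - 6)*3 + (-1 + 0))*(-15) = (-8*3 - 1)*(-15) = (-24 - 1)*(-15) = -25*(-15) = 375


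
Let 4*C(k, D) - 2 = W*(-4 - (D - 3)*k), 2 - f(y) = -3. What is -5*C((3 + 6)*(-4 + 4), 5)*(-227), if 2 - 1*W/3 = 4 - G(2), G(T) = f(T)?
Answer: -19295/2 ≈ -9647.5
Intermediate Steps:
f(y) = 5 (f(y) = 2 - 1*(-3) = 2 + 3 = 5)
G(T) = 5
W = 9 (W = 6 - 3*(4 - 1*5) = 6 - 3*(4 - 5) = 6 - 3*(-1) = 6 + 3 = 9)
C(k, D) = -17/2 - 9*k*(-3 + D)/4 (C(k, D) = 1/2 + (9*(-4 - (D - 3)*k))/4 = 1/2 + (9*(-4 - (-3 + D)*k))/4 = 1/2 + (9*(-4 - k*(-3 + D)))/4 = 1/2 + (-36 - 9*k*(-3 + D))/4 = 1/2 + (-9 - 9*k*(-3 + D)/4) = -17/2 - 9*k*(-3 + D)/4)
-5*C((3 + 6)*(-4 + 4), 5)*(-227) = -5*(-17/2 + 27*((3 + 6)*(-4 + 4))/4 - 9/4*5*(3 + 6)*(-4 + 4))*(-227) = -5*(-17/2 + 27*(9*0)/4 - 9/4*5*9*0)*(-227) = -5*(-17/2 + (27/4)*0 - 9/4*5*0)*(-227) = -5*(-17/2 + 0 + 0)*(-227) = -5*(-17/2)*(-227) = (85/2)*(-227) = -19295/2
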